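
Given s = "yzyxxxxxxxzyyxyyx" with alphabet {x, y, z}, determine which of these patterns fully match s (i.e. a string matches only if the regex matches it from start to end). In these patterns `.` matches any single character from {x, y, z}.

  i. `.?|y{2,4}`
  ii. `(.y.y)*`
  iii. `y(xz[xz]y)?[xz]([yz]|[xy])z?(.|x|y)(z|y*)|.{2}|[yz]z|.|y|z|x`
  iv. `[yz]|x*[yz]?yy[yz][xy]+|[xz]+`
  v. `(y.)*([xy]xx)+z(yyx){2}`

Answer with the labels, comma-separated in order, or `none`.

v

i → no match
ii → no match
iii → no match
iv → no match
v → match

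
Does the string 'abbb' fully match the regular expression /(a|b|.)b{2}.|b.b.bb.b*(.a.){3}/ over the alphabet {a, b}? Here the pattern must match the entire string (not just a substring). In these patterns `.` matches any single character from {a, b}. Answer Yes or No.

Yes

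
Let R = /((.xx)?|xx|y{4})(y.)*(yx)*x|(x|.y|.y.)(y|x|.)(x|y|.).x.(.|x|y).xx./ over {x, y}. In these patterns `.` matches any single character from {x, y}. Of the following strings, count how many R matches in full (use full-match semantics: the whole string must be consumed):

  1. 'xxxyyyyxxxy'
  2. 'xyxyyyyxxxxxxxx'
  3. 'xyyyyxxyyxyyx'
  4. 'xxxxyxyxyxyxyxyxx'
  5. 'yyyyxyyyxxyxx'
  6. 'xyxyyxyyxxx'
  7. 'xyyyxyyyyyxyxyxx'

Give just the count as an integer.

1. 'xxxyyyyxxxy' → no match
2 → no match
3 → no match
4 → no match
5 → no match
6. 'xyxyyxyyxxx' → no match
7 → no match
Total matched: 0

0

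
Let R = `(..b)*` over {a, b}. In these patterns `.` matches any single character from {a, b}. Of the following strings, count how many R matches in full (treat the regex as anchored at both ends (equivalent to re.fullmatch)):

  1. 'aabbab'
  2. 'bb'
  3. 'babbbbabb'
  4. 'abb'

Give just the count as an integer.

3

1. 'aabbab' → match
2. 'bb' → no match
3. 'babbbbabb' → match
4. 'abb' → match
Total matched: 3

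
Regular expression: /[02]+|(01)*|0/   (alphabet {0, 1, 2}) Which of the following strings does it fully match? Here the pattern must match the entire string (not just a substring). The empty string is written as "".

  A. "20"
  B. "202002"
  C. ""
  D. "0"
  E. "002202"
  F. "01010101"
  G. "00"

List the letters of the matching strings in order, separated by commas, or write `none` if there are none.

A, B, C, D, E, F, G

A → match
B → match
C → match
D → match
E → match
F → match
G → match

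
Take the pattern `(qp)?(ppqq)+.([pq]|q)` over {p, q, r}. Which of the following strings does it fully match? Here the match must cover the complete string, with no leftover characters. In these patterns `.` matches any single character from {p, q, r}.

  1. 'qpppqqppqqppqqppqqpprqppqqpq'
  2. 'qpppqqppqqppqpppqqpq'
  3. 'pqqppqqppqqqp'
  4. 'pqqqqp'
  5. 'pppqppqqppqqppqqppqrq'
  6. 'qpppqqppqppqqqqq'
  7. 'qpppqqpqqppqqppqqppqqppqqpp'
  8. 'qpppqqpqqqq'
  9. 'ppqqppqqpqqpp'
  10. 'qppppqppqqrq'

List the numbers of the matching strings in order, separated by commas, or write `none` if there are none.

1 → no match
2 → no match
3 → no match
4 → no match
5 → no match
6 → no match
7 → no match
8 → no match
9 → no match
10 → no match

none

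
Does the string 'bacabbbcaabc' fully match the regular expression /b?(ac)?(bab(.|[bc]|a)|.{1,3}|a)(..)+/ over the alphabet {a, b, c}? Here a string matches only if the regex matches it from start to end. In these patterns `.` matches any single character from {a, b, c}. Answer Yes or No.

Yes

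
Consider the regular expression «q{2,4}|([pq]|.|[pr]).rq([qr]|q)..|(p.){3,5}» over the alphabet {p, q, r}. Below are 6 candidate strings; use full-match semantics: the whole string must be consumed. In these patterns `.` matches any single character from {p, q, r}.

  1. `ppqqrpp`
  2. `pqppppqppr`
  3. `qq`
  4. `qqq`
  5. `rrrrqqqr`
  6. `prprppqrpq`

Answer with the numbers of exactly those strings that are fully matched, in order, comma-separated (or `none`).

1 → no match
2 → no match
3 → match
4 → match
5 → no match
6 → no match

3, 4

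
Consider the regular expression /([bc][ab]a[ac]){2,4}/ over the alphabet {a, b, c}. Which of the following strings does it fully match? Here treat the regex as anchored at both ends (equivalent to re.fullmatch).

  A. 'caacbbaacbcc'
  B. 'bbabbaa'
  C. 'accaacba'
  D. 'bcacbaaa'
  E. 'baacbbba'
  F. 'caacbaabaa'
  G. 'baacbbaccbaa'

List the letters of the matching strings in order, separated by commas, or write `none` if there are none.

G

A. 'caacbbaacbcc' → no match
B. 'bbabbaa' → no match
C. 'accaacba' → no match
D. 'bcacbaaa' → no match
E. 'baacbbba' → no match
F. 'caacbaabaa' → no match
G. 'baacbbaccbaa' → match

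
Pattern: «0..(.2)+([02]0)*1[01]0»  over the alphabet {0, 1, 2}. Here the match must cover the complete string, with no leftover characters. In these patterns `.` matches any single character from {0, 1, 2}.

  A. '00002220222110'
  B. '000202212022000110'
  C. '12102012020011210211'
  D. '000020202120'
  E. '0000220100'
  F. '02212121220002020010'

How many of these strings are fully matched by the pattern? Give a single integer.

2

A → match
B → no match
C → no match — must start with '0'
D → no match
E → match
F → no match
Total matched: 2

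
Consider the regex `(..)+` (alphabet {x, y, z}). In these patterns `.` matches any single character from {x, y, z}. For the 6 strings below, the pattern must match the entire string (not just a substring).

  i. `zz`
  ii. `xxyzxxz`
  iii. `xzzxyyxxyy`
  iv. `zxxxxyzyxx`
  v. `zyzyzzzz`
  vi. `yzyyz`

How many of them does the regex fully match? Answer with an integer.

4

i. `zz` → match
ii. `xxyzxxz` → no match
iii. `xzzxyyxxyy` → match
iv. `zxxxxyzyxx` → match
v. `zyzyzzzz` → match
vi. `yzyyz` → no match
Total matched: 4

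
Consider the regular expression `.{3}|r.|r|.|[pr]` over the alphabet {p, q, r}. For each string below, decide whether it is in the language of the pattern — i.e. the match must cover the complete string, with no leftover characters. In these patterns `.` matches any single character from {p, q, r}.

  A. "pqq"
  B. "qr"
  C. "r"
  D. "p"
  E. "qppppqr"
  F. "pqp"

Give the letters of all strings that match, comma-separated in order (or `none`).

A, C, D, F

A → match
B → no match
C → match
D → match
E → no match
F → match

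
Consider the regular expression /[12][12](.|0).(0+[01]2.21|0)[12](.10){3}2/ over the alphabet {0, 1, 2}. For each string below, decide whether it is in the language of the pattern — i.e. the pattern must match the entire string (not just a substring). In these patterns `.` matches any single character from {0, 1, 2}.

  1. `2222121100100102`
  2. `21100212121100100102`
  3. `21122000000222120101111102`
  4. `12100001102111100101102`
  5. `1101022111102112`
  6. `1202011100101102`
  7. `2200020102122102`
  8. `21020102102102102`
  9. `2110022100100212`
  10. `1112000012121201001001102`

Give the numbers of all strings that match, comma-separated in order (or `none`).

6

1 → no match
2 → no match
3 → no match
4 → no match
5 → no match — must end with `102`
6 → match
7 → no match
8 → no match
9 → no match — must end with `102`
10 → no match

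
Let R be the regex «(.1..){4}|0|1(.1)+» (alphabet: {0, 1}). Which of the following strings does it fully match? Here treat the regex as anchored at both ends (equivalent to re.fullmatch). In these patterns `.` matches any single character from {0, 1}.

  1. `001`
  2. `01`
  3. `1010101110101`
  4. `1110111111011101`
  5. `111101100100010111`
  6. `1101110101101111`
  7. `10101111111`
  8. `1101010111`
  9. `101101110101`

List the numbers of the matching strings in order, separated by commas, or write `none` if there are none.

3, 4, 6, 7

1 → no match
2 → no match
3 → match
4 → match
5 → no match
6 → match
7 → match
8 → no match
9 → no match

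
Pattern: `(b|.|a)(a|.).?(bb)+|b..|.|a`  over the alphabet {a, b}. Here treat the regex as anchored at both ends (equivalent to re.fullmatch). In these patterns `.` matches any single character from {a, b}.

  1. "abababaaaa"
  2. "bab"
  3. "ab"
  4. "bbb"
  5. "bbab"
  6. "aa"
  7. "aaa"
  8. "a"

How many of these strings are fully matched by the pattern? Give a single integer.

3

1 → no match
2 → match
3 → no match
4 → match
5 → no match
6 → no match
7 → no match
8 → match
Total matched: 3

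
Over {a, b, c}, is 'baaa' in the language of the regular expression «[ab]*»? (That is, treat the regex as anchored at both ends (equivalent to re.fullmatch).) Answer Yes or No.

Yes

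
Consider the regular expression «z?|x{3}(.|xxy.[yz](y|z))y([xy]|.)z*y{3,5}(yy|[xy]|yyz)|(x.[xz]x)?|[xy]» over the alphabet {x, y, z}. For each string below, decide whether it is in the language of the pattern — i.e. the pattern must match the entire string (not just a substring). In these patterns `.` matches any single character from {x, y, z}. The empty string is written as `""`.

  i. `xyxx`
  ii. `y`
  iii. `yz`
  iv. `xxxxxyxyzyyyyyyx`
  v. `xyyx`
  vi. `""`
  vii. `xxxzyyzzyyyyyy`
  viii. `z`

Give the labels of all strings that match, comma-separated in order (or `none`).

i, ii, iv, vi, vii, viii

i → match
ii → match
iii → no match
iv → match
v → no match
vi → match
vii → match
viii → match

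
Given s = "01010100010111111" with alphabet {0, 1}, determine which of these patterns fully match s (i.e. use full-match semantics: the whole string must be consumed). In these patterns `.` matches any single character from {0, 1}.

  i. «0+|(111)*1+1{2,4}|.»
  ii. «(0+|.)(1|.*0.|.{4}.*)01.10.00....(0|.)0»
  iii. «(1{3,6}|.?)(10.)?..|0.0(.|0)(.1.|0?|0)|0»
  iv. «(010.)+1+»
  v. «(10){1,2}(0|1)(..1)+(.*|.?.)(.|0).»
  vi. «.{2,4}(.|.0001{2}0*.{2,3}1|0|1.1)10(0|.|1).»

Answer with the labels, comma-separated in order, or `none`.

i → no match
ii → no match — must end with "0"
iii → no match
iv → match
v → no match — must start with "10"
vi → no match

iv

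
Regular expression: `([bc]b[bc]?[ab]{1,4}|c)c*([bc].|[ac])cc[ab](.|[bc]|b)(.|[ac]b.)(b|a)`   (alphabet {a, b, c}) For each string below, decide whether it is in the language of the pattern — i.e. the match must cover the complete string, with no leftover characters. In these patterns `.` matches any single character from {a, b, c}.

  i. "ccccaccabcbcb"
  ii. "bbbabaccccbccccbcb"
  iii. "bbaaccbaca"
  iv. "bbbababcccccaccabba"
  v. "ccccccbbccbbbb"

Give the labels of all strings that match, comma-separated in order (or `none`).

i, iii, iv, v

i → match
ii → no match
iii → match
iv → match
v → match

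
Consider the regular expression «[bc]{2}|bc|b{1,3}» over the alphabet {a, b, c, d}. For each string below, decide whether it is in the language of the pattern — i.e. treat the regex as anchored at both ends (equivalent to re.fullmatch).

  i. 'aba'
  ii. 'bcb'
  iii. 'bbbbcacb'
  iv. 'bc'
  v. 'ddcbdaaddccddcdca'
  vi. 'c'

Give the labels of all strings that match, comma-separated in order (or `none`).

iv

i → no match
ii → no match
iii → no match
iv → match
v → no match
vi → no match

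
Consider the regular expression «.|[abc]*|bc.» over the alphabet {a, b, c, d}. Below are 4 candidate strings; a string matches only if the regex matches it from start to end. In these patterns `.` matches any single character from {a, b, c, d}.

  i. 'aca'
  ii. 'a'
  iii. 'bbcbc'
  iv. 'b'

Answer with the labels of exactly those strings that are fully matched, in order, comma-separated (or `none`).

i → match
ii → match
iii → match
iv → match

i, ii, iii, iv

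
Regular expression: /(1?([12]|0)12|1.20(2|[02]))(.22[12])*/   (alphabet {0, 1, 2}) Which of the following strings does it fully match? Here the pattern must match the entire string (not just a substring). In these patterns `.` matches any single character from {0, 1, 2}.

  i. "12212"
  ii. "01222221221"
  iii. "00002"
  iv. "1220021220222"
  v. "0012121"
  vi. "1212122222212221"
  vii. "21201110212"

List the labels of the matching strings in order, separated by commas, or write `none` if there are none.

ii, vi

i → no match
ii → match
iii → no match
iv → no match
v → no match
vi → match
vii → no match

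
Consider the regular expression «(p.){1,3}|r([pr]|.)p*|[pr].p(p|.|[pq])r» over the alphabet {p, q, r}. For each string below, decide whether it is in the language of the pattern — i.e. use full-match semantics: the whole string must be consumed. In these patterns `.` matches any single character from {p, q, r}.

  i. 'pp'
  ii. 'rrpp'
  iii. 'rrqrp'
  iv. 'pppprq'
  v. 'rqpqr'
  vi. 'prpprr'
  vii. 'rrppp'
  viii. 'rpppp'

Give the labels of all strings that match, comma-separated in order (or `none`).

i → match
ii → match
iii → no match
iv → no match
v → match
vi → no match
vii → match
viii → match

i, ii, v, vii, viii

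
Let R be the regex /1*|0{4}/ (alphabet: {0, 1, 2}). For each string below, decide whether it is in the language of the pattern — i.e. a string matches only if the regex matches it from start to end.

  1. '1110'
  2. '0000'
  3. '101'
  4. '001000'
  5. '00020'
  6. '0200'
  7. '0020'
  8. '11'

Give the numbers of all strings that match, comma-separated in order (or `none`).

2, 8

1 → no match
2 → match
3 → no match
4 → no match
5 → no match
6 → no match
7 → no match
8 → match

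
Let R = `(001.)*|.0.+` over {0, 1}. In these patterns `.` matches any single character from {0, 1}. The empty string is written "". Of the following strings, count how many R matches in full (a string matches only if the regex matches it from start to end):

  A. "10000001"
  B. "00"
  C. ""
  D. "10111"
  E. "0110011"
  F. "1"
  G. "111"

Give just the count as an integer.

A → match
B → no match
C → match
D → match
E → no match
F → no match
G → no match
Total matched: 3

3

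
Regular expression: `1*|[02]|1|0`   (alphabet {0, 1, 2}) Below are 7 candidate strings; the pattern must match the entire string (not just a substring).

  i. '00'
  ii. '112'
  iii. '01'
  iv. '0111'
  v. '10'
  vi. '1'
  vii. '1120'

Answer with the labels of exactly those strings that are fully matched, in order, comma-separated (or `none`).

vi

i → no match
ii → no match
iii → no match
iv → no match
v → no match
vi → match
vii → no match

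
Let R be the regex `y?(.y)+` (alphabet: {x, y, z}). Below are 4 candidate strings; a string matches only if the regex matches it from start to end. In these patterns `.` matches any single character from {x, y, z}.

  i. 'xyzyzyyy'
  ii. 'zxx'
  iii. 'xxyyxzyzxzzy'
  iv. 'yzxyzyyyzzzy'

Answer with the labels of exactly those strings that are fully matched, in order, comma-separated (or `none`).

i → match
ii → no match — must end with 'y'
iii → no match
iv → no match

i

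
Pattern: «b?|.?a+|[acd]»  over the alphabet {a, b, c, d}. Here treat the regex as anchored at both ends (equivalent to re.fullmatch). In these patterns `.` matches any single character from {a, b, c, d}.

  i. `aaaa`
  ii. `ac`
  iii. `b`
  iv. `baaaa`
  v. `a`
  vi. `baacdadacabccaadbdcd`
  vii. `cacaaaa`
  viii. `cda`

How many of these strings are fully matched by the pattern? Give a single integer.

4

i. `aaaa` → match
ii. `ac` → no match
iii. `b` → match
iv. `baaaa` → match
v. `a` → match
vi → no match
vii. `cacaaaa` → no match
viii. `cda` → no match
Total matched: 4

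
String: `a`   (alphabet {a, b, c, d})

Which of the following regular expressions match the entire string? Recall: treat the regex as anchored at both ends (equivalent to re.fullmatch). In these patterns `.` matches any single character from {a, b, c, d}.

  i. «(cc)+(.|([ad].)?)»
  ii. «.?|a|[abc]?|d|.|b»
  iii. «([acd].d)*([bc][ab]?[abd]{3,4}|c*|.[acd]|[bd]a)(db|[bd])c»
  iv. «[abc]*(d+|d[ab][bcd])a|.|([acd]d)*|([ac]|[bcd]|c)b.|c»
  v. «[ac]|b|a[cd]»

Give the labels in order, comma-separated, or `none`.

ii, iv, v

i → no match — must start with `cc`
ii → match
iii → no match — must end with `c`
iv → match
v → match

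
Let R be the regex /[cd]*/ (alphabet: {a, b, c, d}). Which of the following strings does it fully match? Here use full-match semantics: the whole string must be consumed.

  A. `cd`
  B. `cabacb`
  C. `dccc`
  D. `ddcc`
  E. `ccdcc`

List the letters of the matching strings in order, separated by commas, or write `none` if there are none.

A. `cd` → match
B. `cabacb` → no match
C. `dccc` → match
D. `ddcc` → match
E. `ccdcc` → match

A, C, D, E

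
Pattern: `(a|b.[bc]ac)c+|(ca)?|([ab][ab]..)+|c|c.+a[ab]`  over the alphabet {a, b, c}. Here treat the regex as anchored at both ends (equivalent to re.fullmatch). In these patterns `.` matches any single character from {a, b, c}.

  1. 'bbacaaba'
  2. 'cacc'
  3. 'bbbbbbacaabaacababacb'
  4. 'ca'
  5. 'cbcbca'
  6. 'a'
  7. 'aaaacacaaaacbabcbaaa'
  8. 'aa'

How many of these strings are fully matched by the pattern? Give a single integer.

1. 'bbacaaba' → match
2. 'cacc' → no match
3 → no match
4. 'ca' → match
5. 'cbcbca' → no match
6. 'a' → no match
7 → no match
8. 'aa' → no match
Total matched: 2

2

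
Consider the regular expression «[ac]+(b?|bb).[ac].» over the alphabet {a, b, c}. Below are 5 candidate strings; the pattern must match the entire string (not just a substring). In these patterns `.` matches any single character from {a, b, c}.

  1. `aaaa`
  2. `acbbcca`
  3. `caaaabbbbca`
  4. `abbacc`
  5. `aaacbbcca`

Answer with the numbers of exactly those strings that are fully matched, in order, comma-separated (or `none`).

1, 2, 4, 5

1 → match
2 → match
3 → no match
4 → match
5 → match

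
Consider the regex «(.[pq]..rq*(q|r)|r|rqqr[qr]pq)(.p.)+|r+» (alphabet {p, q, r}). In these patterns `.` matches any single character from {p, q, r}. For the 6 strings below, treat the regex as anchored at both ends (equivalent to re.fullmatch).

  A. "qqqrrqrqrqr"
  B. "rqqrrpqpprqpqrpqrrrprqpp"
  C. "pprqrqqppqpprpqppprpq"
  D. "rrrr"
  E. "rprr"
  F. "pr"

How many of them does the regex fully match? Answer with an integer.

2

A → no match
B → no match
C → match
D → match
E → no match
F → no match
Total matched: 2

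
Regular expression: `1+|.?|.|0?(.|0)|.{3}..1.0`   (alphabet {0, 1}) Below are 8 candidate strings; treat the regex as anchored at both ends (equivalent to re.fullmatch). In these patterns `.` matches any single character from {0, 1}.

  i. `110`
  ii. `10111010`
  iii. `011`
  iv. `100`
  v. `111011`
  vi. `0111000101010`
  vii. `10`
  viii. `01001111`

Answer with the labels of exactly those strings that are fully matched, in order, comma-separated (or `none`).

none

i → no match
ii → no match
iii → no match
iv → no match
v → no match
vi → no match
vii → no match
viii → no match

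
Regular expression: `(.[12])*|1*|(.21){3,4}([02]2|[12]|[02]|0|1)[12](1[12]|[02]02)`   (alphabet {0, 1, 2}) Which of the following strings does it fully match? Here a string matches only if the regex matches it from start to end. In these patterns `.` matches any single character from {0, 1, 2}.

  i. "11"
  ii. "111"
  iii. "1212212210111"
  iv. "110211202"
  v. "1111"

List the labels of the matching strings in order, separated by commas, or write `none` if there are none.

i → match
ii → match
iii → match
iv → no match
v → match

i, ii, iii, v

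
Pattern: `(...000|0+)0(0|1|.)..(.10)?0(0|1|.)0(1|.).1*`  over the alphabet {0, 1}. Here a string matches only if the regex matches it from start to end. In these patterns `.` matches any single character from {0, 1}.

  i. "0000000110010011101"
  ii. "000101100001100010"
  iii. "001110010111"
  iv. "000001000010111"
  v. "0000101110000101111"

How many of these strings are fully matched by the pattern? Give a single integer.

2

i → no match
ii → no match
iii. "001110010111" → no match
iv → match
v → match
Total matched: 2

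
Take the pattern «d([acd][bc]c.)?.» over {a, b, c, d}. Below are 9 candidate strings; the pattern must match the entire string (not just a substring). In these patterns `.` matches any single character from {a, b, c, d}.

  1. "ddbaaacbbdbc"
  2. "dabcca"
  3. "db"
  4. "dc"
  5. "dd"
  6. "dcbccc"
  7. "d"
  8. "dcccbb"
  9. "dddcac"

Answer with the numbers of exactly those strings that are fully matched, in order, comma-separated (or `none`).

2, 3, 4, 5, 6, 8

1 → no match
2 → match
3 → match
4 → match
5 → match
6 → match
7 → no match
8 → match
9 → no match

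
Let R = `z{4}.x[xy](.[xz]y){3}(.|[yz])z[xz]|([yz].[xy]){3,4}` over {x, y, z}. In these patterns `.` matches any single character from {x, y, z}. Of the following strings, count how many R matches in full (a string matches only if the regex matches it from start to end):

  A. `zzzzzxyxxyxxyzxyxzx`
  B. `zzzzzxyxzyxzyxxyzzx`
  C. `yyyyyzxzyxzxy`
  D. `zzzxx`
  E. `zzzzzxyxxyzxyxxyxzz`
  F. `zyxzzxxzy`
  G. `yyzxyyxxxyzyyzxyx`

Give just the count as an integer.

A → match
B → match
C → no match
D. `zzzxx` → no match
E → match
F. `zyxzzxxzy` → no match
G → no match
Total matched: 3

3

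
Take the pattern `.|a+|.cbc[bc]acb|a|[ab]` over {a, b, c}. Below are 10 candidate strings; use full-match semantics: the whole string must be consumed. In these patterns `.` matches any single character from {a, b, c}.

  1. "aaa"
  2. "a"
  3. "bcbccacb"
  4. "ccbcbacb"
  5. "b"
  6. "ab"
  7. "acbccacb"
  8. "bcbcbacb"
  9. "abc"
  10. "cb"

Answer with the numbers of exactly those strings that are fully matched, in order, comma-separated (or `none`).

1. "aaa" → match
2. "a" → match
3. "bcbccacb" → match
4. "ccbcbacb" → match
5. "b" → match
6. "ab" → no match
7. "acbccacb" → match
8. "bcbcbacb" → match
9. "abc" → no match
10. "cb" → no match

1, 2, 3, 4, 5, 7, 8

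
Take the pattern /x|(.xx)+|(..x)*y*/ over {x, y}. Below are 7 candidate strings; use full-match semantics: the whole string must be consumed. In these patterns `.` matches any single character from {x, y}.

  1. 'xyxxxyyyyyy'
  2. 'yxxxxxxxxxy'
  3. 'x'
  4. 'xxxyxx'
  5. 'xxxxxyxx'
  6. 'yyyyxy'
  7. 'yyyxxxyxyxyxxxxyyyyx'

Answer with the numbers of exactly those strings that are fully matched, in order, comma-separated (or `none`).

1 → no match
2 → no match
3 → match
4 → match
5 → no match
6 → no match
7 → no match

3, 4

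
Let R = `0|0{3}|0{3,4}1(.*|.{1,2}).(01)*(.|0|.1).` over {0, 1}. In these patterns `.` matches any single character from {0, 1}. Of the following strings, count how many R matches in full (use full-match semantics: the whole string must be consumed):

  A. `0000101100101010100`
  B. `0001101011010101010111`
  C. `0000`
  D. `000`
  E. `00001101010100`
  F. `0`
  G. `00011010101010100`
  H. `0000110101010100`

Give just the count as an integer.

7

A → match
B → match
C → no match
D → match
E → match
F → match
G → match
H → match
Total matched: 7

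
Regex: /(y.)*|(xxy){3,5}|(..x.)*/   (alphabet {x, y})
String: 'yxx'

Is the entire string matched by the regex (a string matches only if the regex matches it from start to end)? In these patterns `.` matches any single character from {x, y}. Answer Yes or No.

No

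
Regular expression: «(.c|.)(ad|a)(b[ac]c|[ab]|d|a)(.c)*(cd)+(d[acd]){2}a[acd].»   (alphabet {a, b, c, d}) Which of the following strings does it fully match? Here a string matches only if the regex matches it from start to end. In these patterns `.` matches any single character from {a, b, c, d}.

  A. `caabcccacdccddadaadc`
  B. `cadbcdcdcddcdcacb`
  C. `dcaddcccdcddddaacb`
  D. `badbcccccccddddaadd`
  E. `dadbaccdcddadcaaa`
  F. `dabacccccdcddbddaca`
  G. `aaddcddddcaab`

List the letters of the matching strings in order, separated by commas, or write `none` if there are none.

A, B, C, D, E, G

A → match
B → match
C → match
D → match
E → match
F → no match
G → match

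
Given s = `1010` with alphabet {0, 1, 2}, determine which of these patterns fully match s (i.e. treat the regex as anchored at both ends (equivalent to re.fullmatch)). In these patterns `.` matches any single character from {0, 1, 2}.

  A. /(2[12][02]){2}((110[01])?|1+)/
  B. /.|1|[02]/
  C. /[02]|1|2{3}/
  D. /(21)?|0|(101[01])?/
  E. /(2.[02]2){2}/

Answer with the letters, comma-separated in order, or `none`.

D

A → no match — must start with `2`
B → no match
C → no match
D → match
E → no match — must start with `2`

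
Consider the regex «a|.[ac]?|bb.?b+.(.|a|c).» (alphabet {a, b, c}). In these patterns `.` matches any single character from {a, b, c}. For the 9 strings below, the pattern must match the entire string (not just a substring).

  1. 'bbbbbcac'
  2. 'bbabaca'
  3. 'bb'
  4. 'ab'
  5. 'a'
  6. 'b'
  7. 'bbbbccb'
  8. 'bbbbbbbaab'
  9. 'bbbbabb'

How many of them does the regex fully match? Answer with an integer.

1 → match
2 → match
3 → no match
4 → no match
5 → match
6 → match
7 → match
8 → match
9 → match
Total matched: 7

7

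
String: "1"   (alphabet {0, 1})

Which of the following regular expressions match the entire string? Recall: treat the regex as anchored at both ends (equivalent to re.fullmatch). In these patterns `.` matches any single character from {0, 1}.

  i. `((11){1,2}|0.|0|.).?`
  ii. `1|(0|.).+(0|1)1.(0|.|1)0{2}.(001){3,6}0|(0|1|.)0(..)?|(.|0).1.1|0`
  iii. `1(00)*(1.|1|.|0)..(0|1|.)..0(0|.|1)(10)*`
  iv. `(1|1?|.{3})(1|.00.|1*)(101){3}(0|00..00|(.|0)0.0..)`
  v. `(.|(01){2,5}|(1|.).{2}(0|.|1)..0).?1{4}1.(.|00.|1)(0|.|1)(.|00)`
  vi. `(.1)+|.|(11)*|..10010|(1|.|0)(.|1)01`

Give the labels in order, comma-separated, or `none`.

i, ii, vi

i → match
ii → match
iii → no match
iv → no match
v → no match
vi → match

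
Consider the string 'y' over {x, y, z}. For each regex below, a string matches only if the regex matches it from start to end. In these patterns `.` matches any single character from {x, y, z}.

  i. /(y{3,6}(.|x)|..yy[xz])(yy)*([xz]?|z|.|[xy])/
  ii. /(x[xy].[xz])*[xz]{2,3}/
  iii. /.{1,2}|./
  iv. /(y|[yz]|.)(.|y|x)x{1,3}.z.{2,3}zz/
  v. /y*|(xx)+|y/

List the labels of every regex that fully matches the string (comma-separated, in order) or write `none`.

iii, v

i → no match
ii → no match
iii → match
iv → no match — must end with 'zz'
v → match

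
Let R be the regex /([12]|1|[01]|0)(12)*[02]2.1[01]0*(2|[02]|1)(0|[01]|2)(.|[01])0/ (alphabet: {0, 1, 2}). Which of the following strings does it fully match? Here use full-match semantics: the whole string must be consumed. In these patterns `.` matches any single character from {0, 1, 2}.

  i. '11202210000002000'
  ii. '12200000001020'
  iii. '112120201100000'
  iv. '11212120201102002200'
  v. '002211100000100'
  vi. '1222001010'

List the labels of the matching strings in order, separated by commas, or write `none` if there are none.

i, iii

i → match
ii → no match
iii → match
iv → no match
v → no match
vi → no match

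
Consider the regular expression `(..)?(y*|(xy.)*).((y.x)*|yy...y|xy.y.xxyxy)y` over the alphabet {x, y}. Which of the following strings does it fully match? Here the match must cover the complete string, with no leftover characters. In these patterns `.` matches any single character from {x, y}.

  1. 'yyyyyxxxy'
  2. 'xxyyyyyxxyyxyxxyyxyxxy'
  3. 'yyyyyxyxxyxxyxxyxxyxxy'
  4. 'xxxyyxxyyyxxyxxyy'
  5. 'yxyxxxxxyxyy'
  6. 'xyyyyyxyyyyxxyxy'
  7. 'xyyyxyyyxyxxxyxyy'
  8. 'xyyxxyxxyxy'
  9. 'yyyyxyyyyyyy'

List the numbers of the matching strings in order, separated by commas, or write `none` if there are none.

2, 3, 9

1 → no match
2 → match
3 → match
4 → no match
5 → no match
6 → no match
7 → no match
8 → no match
9 → match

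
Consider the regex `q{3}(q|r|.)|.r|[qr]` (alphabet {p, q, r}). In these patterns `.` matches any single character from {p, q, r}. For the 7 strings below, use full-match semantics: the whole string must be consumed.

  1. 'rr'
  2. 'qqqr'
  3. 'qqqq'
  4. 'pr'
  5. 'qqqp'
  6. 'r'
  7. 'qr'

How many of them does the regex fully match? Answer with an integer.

1 → match
2 → match
3 → match
4 → match
5 → match
6 → match
7 → match
Total matched: 7

7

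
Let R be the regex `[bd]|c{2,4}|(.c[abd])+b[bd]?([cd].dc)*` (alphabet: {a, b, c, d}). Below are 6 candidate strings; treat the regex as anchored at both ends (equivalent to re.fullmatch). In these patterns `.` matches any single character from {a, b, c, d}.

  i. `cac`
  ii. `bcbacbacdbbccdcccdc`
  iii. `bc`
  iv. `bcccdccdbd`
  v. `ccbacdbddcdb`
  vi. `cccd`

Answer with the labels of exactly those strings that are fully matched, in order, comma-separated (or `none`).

ii

i → no match
ii → match
iii → no match
iv → no match
v → no match
vi → no match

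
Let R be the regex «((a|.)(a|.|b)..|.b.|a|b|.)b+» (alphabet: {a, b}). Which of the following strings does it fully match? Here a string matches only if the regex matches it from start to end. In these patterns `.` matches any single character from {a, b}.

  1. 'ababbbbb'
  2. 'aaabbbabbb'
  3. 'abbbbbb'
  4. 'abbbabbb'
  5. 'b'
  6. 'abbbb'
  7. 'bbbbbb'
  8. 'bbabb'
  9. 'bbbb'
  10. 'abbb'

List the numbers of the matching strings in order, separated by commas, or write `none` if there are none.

1 → match
2 → no match
3 → match
4 → no match
5 → no match
6 → match
7 → match
8 → match
9 → match
10 → match

1, 3, 6, 7, 8, 9, 10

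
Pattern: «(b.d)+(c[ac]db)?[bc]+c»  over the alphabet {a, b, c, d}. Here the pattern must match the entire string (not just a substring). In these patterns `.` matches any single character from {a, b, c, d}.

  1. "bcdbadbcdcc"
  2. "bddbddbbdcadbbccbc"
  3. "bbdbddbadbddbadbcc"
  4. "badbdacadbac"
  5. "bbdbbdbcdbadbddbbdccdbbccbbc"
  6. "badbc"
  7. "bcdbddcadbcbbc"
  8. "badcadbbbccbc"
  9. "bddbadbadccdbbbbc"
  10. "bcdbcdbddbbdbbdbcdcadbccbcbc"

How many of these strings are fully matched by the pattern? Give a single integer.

1 → match
2 → match
3 → match
4 → no match
5 → match
6 → match
7 → match
8 → match
9 → match
10 → match
Total matched: 9

9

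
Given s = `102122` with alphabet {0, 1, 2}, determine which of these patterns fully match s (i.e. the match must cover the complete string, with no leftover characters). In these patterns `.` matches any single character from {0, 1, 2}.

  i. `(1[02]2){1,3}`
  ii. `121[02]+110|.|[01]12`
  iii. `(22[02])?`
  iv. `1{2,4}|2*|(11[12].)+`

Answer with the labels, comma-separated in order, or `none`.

i → match
ii → no match
iii → no match
iv → no match

i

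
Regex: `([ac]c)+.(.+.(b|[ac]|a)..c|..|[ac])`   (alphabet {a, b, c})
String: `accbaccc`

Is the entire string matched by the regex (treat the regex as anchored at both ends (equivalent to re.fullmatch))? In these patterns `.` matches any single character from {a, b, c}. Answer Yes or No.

No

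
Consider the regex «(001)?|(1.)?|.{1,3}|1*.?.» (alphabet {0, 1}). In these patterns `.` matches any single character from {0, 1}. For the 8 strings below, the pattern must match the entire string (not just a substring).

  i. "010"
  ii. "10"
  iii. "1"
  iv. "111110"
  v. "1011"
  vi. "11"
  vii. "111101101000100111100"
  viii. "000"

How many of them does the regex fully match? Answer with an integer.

6

i. "010" → match
ii. "10" → match
iii. "1" → match
iv. "111110" → match
v. "1011" → no match
vi. "11" → match
vii → no match
viii. "000" → match
Total matched: 6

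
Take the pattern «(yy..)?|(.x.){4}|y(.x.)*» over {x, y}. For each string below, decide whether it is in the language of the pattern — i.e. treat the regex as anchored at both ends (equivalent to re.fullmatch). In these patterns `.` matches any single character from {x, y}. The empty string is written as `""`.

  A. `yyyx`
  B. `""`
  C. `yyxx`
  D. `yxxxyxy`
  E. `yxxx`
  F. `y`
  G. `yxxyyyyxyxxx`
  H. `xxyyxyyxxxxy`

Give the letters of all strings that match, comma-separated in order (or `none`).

A, B, C, D, E, F, H

A → match
B → match
C → match
D → match
E → match
F → match
G → no match
H → match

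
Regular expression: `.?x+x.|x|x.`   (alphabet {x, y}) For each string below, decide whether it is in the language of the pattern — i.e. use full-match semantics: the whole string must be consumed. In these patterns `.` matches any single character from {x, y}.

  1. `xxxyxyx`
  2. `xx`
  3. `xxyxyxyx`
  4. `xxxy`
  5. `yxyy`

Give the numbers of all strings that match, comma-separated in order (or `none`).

1 → no match
2 → match
3 → no match
4 → match
5 → no match

2, 4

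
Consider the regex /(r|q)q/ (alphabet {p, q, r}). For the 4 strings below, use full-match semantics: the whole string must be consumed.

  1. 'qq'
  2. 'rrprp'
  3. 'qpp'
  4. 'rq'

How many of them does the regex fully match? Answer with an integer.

2

1 → match
2 → no match — must end with 'q'
3 → no match — must end with 'q'
4 → match
Total matched: 2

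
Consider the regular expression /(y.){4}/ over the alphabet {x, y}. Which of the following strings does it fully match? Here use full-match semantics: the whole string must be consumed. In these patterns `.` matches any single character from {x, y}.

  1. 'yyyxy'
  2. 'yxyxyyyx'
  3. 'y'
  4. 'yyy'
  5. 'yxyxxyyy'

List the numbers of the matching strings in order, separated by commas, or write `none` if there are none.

1 → no match
2 → match
3 → no match
4 → no match
5 → no match

2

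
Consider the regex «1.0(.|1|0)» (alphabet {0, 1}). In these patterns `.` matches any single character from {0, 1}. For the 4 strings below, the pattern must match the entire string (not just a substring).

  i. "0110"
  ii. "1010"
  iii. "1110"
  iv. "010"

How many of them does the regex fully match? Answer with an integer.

0

i → no match — must start with "1"
ii → no match
iii → no match
iv → no match — must start with "1"
Total matched: 0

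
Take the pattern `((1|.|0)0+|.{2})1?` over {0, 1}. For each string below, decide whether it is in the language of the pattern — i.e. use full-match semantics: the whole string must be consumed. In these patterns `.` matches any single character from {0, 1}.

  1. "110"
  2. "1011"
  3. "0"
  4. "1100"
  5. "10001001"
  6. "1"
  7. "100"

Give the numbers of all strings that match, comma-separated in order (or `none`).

1. "110" → no match
2. "1011" → no match
3. "0" → no match
4. "1100" → no match
5. "10001001" → no match
6. "1" → no match
7. "100" → match

7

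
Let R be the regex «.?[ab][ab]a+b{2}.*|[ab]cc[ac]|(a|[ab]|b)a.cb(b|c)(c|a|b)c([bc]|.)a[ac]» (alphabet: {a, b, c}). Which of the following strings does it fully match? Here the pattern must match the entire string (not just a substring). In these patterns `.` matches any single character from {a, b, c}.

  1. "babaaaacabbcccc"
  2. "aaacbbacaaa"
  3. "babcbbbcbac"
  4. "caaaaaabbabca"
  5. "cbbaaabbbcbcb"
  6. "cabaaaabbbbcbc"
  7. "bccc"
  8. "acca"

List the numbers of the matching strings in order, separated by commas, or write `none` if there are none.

2, 3, 4, 5, 6, 7, 8

1 → no match
2 → match
3 → match
4 → match
5 → match
6 → match
7 → match
8 → match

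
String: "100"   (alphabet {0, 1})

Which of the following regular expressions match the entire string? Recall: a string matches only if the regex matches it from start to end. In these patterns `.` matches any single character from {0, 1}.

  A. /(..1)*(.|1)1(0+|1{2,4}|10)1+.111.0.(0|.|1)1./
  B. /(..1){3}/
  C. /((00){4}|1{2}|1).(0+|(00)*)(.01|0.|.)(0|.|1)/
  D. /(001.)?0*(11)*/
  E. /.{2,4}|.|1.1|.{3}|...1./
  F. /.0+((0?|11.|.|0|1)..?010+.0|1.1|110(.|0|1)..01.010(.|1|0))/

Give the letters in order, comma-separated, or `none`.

E

A → no match
B → no match — must end with "1"
C → no match
D → no match
E → match
F → no match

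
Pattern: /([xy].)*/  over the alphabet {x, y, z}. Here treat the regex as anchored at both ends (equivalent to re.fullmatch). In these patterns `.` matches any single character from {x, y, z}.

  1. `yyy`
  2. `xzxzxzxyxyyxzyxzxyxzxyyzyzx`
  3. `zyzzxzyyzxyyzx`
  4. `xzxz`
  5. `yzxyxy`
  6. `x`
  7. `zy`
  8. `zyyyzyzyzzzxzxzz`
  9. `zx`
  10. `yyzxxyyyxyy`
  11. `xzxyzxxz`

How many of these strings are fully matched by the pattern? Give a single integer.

2

1 → no match
2 → no match
3 → no match
4 → match
5 → match
6 → no match
7 → no match
8 → no match
9 → no match
10 → no match
11 → no match
Total matched: 2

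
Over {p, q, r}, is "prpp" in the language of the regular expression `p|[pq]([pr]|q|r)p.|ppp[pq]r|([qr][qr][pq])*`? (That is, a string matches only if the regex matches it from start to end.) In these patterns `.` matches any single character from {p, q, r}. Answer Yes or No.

Yes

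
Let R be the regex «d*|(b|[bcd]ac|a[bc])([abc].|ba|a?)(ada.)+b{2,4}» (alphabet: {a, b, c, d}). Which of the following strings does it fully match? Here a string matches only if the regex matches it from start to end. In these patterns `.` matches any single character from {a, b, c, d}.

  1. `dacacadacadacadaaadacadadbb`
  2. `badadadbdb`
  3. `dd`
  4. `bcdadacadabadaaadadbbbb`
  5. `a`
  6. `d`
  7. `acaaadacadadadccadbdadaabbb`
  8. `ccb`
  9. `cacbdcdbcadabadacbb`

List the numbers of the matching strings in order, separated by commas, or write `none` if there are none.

1 → match
2 → no match
3 → match
4 → match
5 → no match
6 → match
7 → no match
8 → no match
9 → no match

1, 3, 4, 6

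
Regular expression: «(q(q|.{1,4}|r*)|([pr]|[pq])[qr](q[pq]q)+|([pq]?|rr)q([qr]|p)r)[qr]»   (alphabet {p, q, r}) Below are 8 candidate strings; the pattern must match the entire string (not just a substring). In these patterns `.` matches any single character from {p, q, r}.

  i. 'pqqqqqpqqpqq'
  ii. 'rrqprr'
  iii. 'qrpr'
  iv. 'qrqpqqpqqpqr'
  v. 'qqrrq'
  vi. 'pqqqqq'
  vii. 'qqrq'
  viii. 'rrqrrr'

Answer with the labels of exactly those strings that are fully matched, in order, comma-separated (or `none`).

i → match
ii → match
iii → match
iv → match
v → match
vi → match
vii → match
viii → match

i, ii, iii, iv, v, vi, vii, viii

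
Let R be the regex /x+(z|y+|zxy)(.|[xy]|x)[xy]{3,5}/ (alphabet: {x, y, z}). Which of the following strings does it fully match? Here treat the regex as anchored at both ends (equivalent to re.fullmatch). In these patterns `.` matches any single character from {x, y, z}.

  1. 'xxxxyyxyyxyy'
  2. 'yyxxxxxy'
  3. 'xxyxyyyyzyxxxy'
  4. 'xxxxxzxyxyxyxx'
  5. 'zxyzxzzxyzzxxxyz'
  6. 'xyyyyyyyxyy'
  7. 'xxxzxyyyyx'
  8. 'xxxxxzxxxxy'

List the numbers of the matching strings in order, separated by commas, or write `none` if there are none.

1. 'xxxxyyxyyxyy' → match
2. 'yyxxxxxy' → no match — must start with 'x'
3 → no match
4 → match
5 → no match — must start with 'x'
6. 'xyyyyyyyxyy' → match
7. 'xxxzxyyyyx' → match
8. 'xxxxxzxxxxy' → match

1, 4, 6, 7, 8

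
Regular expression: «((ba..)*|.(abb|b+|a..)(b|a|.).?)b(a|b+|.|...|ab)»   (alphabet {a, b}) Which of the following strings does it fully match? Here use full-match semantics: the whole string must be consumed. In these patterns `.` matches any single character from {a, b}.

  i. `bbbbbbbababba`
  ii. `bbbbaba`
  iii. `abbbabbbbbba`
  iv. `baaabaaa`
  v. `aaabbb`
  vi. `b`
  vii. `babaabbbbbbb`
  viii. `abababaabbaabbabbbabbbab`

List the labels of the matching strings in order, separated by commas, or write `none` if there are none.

ii, iv, vii

i → no match
ii. `bbbbaba` → match
iii. `abbbabbbbbba` → no match
iv. `baaabaaa` → match
v. `aaabbb` → no match
vi. `b` → no match
vii. `babaabbbbbbb` → match
viii → no match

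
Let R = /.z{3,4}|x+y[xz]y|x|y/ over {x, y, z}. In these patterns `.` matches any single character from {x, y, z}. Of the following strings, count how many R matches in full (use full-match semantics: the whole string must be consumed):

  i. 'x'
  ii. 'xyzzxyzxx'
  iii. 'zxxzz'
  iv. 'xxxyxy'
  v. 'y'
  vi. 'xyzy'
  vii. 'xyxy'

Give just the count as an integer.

5

i → match
ii → no match
iii → no match
iv → match
v → match
vi → match
vii → match
Total matched: 5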